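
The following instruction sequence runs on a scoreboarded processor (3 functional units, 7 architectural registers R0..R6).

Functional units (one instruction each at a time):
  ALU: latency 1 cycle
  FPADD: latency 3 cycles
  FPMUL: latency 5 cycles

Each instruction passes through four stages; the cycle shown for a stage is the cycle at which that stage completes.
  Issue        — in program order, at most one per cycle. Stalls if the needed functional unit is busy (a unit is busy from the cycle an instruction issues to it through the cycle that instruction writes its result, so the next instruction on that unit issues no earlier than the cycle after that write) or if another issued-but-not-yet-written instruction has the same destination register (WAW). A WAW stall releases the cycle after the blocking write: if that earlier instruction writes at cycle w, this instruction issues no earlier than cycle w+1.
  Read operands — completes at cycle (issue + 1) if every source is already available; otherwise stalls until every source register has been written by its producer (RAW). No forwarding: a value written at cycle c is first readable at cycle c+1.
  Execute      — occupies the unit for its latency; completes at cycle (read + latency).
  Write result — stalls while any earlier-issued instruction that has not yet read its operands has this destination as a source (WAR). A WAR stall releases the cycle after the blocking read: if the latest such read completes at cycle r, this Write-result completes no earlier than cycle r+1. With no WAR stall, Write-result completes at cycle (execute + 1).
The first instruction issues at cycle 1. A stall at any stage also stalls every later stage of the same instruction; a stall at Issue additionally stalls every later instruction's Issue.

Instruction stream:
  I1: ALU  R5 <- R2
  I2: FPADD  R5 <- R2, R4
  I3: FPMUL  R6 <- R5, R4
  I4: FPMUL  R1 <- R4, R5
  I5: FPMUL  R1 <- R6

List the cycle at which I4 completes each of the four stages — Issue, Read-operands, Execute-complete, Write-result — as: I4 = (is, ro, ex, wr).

t=1  I1→ALU
t=2  I1 RO
t=3  I1 EX
t=4  I1 WR R5
t=5  I2→FPADD
t=6  I2 RO · I3→FPMUL
t=9  I2 EX
t=10  I2 WR R5
t=11  I3 RO
t=16  I3 EX
t=17  I3 WR R6
t=18  I4→FPMUL
t=19  I4 RO
t=24  I4 EX
t=25  I4 WR R1
t=26  I5→FPMUL
t=27  I5 RO
t=32  I5 EX
t=33  I5 WR R1

I4 = (18, 19, 24, 25)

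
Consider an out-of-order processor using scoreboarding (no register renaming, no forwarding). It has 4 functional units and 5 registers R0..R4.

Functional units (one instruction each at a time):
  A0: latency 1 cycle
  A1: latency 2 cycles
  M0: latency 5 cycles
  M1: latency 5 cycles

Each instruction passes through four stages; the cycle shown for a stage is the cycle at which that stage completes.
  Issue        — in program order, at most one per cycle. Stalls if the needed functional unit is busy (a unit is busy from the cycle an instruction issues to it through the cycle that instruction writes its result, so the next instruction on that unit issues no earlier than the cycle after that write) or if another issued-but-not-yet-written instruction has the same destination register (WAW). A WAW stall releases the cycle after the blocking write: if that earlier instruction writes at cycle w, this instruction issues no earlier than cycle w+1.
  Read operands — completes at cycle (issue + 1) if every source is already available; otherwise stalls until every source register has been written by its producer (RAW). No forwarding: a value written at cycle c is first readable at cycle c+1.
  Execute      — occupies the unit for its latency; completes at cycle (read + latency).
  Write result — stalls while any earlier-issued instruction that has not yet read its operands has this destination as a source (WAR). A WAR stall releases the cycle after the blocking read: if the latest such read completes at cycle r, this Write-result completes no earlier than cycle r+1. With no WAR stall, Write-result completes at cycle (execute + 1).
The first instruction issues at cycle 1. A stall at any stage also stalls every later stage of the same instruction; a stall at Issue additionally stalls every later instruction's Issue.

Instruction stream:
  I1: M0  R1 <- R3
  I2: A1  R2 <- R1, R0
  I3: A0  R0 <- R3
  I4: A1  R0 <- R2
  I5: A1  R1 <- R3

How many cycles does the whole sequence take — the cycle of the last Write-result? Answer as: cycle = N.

cycle 1: I1→M0
cycle 2: I1 RO · I2→A1
cycle 3: I3→A0
cycle 4: I3 RO
cycle 5: I3 EX
cycle 7: I1 EX
cycle 8: I1 WR R1
cycle 9: I2 RO
cycle 10: I3 WR R0
cycle 11: I2 EX
cycle 12: I2 WR R2
cycle 13: I4→A1
cycle 14: I4 RO
cycle 16: I4 EX
cycle 17: I4 WR R0
cycle 18: I5→A1
cycle 19: I5 RO
cycle 21: I5 EX
cycle 22: I5 WR R1

cycle = 22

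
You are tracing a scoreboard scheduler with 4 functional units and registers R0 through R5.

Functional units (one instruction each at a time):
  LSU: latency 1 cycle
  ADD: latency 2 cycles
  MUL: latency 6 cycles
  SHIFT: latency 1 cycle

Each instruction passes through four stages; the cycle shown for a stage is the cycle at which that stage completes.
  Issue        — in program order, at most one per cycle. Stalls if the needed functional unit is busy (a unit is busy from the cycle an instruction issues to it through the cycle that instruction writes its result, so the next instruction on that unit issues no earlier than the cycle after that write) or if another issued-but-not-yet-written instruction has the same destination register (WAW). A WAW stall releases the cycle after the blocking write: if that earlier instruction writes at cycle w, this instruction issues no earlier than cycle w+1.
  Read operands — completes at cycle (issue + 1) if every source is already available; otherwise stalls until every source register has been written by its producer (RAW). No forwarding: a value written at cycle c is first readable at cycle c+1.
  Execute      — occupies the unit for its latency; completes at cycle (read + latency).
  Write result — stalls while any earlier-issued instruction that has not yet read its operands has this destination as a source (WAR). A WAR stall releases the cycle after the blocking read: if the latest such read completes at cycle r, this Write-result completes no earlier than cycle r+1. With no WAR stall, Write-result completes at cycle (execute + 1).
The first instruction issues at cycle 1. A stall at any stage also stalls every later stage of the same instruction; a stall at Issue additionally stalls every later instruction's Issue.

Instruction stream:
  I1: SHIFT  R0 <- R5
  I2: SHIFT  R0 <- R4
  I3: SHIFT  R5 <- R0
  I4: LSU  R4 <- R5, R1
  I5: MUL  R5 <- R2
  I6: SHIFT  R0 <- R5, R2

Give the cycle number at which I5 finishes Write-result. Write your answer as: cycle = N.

cycle = 21

[1] I1→SHIFT
[2] I1 RO
[3] I1 EX
[4] I1 WR R0
[5] I2→SHIFT
[6] I2 RO
[7] I2 EX
[8] I2 WR R0
[9] I3→SHIFT
[10] I3 RO; I4→LSU
[11] I3 EX
[12] I3 WR R5
[13] I4 RO; I5→MUL
[14] I4 EX; I5 RO; I6→SHIFT
[15] I4 WR R4
[20] I5 EX
[21] I5 WR R5
[22] I6 RO
[23] I6 EX
[24] I6 WR R0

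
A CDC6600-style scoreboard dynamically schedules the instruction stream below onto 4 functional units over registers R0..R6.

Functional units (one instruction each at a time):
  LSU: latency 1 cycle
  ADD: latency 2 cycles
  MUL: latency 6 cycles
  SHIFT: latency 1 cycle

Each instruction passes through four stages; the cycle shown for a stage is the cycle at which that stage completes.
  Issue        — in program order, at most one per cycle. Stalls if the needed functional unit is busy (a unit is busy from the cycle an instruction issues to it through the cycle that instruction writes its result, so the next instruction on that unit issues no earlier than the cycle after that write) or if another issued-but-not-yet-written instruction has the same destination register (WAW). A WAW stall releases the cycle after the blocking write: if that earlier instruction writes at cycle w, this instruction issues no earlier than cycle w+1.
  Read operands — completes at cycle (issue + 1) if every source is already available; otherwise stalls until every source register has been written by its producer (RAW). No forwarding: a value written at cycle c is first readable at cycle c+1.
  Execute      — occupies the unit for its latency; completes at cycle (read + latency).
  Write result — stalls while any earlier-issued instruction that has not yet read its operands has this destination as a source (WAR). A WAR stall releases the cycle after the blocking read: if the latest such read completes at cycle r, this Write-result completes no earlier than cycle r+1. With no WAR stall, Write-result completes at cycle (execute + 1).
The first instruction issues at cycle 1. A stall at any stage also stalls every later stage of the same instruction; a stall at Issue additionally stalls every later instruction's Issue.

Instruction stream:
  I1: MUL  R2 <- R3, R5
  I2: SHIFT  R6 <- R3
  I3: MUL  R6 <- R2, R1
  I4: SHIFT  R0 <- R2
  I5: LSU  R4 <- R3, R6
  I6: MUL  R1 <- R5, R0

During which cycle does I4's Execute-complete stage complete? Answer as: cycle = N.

  I1 | 1 | 2 | 8 | 9
  I2 | 2 | 3 | 4 | 5
  I3 | 10 | 11 | 17 | 18   struct: MUL busy until I1 writes@9
  I4 | 11 | 12 | 13 | 14
  I5 | 12 | 19 | 20 | 21   RAW R6: wait I3 write@18
  I6 | 19 | 20 | 26 | 27   struct: MUL busy until I3 writes@18

cycle = 13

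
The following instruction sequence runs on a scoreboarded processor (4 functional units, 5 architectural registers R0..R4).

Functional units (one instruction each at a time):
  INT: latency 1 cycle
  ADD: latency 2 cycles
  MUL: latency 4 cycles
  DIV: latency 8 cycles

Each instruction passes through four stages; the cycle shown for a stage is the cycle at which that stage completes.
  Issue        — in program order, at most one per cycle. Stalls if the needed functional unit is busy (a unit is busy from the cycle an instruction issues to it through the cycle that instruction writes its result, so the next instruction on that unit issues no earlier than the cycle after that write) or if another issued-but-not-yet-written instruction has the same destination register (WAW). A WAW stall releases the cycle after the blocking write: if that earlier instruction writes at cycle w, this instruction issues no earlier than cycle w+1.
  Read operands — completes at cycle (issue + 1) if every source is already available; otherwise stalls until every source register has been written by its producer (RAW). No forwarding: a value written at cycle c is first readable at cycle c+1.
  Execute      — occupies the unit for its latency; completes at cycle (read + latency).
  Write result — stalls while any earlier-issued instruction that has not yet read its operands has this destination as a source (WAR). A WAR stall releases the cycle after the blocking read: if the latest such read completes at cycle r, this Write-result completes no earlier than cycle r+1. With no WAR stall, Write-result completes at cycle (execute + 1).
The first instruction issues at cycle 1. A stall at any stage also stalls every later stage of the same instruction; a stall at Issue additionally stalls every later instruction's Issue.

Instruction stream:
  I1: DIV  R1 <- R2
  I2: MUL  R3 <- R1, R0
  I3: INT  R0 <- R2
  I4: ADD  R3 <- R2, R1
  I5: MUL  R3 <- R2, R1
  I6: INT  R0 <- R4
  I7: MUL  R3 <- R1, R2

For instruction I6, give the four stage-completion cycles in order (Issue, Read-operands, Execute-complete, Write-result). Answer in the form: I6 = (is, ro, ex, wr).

I6 = (24, 25, 26, 27)

cycle 1: I1→DIV
cycle 2: I1 RO; I2→MUL
cycle 3: I3→INT
cycle 4: I3 RO
cycle 5: I3 EX
cycle 10: I1 EX
cycle 11: I1 WR R1
cycle 12: I2 RO
cycle 13: I3 WR R0
cycle 16: I2 EX
cycle 17: I2 WR R3
cycle 18: I4→ADD
cycle 19: I4 RO
cycle 21: I4 EX
cycle 22: I4 WR R3
cycle 23: I5→MUL
cycle 24: I5 RO; I6→INT
cycle 25: I6 RO
cycle 26: I6 EX
cycle 27: I6 WR R0
cycle 28: I5 EX
cycle 29: I5 WR R3
cycle 30: I7→MUL
cycle 31: I7 RO
cycle 35: I7 EX
cycle 36: I7 WR R3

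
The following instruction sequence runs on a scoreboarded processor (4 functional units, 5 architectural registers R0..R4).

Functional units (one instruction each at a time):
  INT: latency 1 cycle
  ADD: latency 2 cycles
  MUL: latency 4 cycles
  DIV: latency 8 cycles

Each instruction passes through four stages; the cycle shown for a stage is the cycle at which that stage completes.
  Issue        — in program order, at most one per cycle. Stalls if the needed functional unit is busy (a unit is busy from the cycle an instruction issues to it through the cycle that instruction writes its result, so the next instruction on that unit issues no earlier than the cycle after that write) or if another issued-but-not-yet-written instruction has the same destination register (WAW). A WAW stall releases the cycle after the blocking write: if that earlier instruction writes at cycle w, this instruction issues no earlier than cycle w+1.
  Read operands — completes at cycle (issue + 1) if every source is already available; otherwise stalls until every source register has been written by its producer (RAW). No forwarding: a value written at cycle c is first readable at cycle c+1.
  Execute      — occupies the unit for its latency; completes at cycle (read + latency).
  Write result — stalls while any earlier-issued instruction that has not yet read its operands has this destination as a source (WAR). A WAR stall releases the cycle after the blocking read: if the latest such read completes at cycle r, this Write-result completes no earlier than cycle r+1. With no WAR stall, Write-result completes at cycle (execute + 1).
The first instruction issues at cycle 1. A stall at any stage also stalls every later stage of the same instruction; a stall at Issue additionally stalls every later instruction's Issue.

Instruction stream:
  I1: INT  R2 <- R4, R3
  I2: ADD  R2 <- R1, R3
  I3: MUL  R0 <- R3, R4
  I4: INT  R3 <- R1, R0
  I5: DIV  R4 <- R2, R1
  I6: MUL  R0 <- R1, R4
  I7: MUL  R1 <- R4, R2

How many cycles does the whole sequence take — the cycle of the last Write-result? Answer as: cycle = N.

cycle = 32

  I1 | 1 | 2 | 3 | 4
  I2 | 5 | 6 | 8 | 9   WAW R2: wait I1 write@4
  I3 | 6 | 7 | 11 | 12
  I4 | 7 | 13 | 14 | 15   RAW R0: wait I3 write@12
  I5 | 8 | 10 | 18 | 19   RAW R2: wait I2 write@9
  I6 | 13 | 20 | 24 | 25   struct: MUL busy until I3 writes@12 · RAW R4: wait I5 write@19
  I7 | 26 | 27 | 31 | 32   struct: MUL busy until I6 writes@25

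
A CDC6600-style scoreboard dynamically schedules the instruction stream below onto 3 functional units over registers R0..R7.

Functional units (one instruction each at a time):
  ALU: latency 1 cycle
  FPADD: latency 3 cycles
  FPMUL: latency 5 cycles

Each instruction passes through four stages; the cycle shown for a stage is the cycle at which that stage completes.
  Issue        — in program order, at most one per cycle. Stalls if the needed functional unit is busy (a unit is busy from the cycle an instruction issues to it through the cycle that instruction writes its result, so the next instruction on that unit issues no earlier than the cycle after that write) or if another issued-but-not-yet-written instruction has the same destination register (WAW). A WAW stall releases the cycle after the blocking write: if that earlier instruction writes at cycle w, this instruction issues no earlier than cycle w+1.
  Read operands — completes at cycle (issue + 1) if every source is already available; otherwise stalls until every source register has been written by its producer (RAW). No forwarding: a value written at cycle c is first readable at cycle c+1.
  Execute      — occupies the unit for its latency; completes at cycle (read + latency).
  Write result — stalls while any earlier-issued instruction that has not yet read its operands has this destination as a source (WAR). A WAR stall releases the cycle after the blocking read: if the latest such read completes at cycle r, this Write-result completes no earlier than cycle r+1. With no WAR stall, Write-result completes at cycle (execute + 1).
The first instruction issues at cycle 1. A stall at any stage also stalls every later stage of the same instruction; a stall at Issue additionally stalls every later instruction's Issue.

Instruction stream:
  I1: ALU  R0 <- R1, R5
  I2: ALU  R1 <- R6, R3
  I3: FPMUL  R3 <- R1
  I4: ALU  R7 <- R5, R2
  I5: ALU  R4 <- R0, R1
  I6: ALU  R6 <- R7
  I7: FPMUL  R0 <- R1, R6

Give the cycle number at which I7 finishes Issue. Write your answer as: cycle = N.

[I1] 1/2/3/4
[I2] 5/6/7/8  (struct: ALU busy until I1 writes@4)
[I3] 6/9/14/15  (RAW R1: wait I2 write@8)
[I4] 9/10/11/12  (struct: ALU busy until I2 writes@8)
[I5] 13/14/15/16  (struct: ALU busy until I4 writes@12)
[I6] 17/18/19/20  (struct: ALU busy until I5 writes@16)
[I7] 18/21/26/27  (RAW R6: wait I6 write@20)

cycle = 18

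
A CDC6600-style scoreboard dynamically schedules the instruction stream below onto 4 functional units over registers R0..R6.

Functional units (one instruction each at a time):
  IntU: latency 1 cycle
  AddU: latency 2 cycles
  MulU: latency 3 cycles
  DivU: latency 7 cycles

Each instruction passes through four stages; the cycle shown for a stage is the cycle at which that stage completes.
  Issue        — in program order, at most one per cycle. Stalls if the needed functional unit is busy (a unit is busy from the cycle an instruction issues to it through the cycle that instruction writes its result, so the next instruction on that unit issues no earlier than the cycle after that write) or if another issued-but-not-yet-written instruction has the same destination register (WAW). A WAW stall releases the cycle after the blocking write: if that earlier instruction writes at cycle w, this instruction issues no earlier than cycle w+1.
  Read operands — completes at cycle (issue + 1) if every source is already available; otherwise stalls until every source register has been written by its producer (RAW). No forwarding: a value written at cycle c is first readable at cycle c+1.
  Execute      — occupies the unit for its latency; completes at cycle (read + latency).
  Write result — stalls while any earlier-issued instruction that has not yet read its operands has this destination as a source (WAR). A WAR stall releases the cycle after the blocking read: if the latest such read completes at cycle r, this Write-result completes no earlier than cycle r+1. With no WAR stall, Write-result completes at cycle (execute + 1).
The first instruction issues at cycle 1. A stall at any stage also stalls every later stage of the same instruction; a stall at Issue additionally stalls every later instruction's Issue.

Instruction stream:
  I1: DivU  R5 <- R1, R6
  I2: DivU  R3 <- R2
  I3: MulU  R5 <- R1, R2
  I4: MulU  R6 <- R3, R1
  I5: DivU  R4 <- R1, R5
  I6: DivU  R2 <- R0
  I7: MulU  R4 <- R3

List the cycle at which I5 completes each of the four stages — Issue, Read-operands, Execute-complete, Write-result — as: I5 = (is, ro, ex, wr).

I5 = (21, 22, 29, 30)

I1  is:1  ro:2  ex:9  wr:10
I2  is:11  ro:12  ex:19  wr:20  — struct: DivU busy until I1 writes@10
I3  is:12  ro:13  ex:16  wr:17
I4  is:18  ro:21  ex:24  wr:25  — struct: MulU busy until I3 writes@17, RAW R3: wait I2 write@20
I5  is:21  ro:22  ex:29  wr:30  — struct: DivU busy until I2 writes@20
I6  is:31  ro:32  ex:39  wr:40  — struct: DivU busy until I5 writes@30
I7  is:32  ro:33  ex:36  wr:37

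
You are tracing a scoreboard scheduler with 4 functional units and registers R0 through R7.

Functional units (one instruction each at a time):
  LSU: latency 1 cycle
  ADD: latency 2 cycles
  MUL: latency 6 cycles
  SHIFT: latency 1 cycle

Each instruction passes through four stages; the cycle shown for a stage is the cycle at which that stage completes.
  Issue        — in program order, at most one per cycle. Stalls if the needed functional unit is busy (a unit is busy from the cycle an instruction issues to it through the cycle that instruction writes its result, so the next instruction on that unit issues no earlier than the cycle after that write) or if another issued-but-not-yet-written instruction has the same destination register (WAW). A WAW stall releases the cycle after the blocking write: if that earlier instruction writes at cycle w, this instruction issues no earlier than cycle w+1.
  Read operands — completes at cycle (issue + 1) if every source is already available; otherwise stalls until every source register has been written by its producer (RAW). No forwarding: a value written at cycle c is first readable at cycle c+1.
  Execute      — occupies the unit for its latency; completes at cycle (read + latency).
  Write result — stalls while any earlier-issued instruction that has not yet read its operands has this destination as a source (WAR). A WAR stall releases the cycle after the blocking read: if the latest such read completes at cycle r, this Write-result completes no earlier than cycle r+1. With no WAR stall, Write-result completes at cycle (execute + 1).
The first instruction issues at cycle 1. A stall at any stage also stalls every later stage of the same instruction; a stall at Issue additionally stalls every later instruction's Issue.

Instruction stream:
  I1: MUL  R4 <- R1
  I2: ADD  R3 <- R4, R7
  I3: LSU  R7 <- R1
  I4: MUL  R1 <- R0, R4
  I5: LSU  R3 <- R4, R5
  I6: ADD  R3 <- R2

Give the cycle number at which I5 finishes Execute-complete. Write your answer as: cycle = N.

cycle = 16

t=1  I1→MUL
t=2  I1 RO | I2→ADD
t=3  I3→LSU
t=4  I3 RO
t=5  I3 EX
t=8  I1 EX
t=9  I1 WR R4
t=10  I2 RO | I4→MUL
t=11  I3 WR R7 | I4 RO
t=12  I2 EX
t=13  I2 WR R3
t=14  I5→LSU
t=15  I5 RO
t=16  I5 EX
t=17  I4 EX | I5 WR R3
t=18  I4 WR R1 | I6→ADD
t=19  I6 RO
t=21  I6 EX
t=22  I6 WR R3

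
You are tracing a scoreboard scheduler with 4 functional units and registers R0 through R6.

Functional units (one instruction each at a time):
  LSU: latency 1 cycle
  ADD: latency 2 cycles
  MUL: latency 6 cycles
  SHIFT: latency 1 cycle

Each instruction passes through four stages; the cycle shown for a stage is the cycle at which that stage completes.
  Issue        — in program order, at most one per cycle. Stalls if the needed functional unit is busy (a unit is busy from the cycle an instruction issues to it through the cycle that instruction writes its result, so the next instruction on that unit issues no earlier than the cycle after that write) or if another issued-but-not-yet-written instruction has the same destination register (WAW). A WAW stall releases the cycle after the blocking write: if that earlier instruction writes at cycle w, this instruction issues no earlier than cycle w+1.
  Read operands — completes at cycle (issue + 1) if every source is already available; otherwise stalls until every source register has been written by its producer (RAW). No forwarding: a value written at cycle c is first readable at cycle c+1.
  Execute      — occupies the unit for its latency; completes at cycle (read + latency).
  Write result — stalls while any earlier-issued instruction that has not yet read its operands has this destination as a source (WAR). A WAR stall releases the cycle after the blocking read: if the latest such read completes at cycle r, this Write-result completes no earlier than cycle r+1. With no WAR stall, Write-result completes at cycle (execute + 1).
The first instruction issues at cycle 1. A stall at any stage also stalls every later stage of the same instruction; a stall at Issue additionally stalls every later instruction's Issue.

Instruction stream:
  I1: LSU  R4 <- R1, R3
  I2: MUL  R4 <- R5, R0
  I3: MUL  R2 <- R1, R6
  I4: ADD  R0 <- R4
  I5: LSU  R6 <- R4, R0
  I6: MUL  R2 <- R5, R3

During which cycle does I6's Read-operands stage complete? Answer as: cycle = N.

c1: I1 issues→LSU
c2: I1 reads
c3: I1 exec-done
c4: I1 writes R4
c5: I2 issues→MUL
c6: I2 reads
c12: I2 exec-done
c13: I2 writes R4
c14: I3 issues→MUL
c15: I3 reads · I4 issues→ADD
c16: I4 reads · I5 issues→LSU
c18: I4 exec-done
c19: I4 writes R0
c20: I5 reads
c21: I3 exec-done · I5 exec-done
c22: I3 writes R2 · I5 writes R6
c23: I6 issues→MUL
c24: I6 reads
c30: I6 exec-done
c31: I6 writes R2

cycle = 24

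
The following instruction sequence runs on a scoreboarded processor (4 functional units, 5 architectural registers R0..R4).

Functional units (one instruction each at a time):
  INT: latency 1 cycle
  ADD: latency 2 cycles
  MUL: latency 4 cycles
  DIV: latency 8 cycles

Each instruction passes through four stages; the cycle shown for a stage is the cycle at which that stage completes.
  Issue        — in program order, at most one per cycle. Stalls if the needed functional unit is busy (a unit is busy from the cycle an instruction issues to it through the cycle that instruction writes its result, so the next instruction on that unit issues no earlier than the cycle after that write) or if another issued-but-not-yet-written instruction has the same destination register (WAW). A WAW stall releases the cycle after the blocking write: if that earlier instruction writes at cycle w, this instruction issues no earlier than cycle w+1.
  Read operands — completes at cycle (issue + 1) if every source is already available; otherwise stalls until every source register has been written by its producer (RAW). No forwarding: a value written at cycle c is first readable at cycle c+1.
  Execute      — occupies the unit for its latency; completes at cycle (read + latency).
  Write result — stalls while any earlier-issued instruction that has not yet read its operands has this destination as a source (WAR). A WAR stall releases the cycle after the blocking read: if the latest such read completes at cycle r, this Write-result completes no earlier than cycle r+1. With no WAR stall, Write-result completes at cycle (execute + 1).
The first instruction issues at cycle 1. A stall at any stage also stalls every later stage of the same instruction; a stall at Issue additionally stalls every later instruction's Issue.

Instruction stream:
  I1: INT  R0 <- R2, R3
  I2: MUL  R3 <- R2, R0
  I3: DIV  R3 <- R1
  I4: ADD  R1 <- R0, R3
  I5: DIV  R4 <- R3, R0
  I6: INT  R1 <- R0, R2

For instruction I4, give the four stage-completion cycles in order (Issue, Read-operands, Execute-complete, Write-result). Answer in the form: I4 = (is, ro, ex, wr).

I4 = (12, 22, 24, 25)

[1] issue I1 (INT)
[2] I1 read-ops, issue I2 (MUL)
[3] I1 finished on INT
[4] I1→R0
[5] I2 read-ops
[9] I2 finished on MUL
[10] I2→R3
[11] issue I3 (DIV)
[12] I3 read-ops, issue I4 (ADD)
[20] I3 finished on DIV
[21] I3→R3
[22] I4 read-ops, issue I5 (DIV)
[23] I5 read-ops
[24] I4 finished on ADD
[25] I4→R1
[26] issue I6 (INT)
[27] I6 read-ops
[28] I6 finished on INT
[29] I6→R1
[31] I5 finished on DIV
[32] I5→R4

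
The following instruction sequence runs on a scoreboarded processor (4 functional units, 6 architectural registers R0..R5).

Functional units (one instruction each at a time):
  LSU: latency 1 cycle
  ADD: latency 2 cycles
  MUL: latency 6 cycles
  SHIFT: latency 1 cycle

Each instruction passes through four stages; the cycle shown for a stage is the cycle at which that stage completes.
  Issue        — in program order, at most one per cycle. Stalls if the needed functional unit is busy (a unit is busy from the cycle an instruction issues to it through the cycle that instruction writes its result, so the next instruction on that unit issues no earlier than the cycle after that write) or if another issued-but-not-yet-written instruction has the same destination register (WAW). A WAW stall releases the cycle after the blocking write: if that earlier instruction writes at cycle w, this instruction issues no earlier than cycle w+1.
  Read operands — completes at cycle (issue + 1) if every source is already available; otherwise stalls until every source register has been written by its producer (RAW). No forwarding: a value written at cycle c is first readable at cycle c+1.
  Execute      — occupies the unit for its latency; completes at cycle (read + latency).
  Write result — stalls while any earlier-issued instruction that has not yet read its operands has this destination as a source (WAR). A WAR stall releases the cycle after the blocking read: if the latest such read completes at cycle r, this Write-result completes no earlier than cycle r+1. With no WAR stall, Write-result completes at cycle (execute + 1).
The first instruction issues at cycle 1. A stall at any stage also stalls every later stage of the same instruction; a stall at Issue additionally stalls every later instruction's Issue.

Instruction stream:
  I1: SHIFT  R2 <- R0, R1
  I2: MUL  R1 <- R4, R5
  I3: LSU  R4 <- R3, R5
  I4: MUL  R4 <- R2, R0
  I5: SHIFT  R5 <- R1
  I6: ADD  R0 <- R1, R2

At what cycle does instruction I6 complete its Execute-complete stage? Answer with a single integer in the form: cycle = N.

I1: IS=1 RO=2 EX=3 WR=4
I2: IS=2 RO=3 EX=9 WR=10
I3: IS=3 RO=4 EX=5 WR=6
I4: IS=11 RO=12 EX=18 WR=19  [struct: MUL busy until I2 writes@10]
I5: IS=12 RO=13 EX=14 WR=15
I6: IS=13 RO=14 EX=16 WR=17

cycle = 16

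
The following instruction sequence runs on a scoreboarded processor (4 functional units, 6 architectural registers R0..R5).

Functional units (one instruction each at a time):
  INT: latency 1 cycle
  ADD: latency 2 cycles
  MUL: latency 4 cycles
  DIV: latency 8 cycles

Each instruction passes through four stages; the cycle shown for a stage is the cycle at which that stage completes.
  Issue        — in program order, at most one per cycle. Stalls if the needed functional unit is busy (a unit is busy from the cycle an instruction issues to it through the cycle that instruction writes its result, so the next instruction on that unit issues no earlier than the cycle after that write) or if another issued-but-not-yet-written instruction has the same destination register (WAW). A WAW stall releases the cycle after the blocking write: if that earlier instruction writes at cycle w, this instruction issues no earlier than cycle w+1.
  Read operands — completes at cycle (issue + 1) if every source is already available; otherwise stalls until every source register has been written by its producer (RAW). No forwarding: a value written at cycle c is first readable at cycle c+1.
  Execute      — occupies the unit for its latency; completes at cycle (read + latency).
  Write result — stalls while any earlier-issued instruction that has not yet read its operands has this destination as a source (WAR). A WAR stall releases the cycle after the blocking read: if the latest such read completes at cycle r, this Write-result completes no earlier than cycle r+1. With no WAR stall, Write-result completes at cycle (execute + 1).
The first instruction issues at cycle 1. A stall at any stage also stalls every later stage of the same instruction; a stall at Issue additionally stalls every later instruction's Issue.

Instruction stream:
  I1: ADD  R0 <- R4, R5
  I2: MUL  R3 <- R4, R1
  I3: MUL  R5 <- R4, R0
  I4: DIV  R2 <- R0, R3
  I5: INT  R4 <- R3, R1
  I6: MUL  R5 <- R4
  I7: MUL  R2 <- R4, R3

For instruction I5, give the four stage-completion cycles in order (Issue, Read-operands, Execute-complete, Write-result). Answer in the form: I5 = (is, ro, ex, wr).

I1  is:1  ro:2  ex:4  wr:5
I2  is:2  ro:3  ex:7  wr:8
I3  is:9  ro:10  ex:14  wr:15  — struct: MUL busy until I2 writes@8
I4  is:10  ro:11  ex:19  wr:20
I5  is:11  ro:12  ex:13  wr:14
I6  is:16  ro:17  ex:21  wr:22  — struct: MUL busy until I3 writes@15
I7  is:23  ro:24  ex:28  wr:29  — struct: MUL busy until I6 writes@22

I5 = (11, 12, 13, 14)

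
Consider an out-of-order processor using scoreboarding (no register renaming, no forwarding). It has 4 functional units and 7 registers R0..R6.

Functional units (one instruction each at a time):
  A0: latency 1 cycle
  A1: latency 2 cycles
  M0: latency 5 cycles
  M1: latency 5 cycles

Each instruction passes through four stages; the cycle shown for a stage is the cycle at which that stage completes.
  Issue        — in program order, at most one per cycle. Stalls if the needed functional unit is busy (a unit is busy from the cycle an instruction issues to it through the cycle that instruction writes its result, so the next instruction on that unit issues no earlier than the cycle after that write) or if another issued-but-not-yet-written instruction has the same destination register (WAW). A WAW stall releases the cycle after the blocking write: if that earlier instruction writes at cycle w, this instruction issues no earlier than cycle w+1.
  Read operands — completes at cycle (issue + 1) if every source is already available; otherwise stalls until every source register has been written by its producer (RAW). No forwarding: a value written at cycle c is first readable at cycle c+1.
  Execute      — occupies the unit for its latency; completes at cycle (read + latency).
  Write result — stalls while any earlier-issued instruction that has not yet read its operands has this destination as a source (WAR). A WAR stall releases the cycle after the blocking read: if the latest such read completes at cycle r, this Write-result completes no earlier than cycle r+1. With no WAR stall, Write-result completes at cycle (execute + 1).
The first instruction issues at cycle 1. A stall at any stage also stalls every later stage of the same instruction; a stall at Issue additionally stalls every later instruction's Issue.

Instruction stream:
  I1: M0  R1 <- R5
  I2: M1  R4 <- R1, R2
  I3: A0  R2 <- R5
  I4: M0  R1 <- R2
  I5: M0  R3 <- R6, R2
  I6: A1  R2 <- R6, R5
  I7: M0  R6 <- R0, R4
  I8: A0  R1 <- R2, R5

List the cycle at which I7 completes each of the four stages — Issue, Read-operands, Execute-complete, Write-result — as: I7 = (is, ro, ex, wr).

I7 = (26, 27, 32, 33)

1) issue 1, read 2, done 7, write 8
2) issue 2, read 9, done 14, write 15  <RAW R1: wait I1 write@8>
3) issue 3, read 4, done 5, write 10  <WAR R2: wait I2 read@9>
4) issue 9, read 11, done 16, write 17  <struct: M0 busy until I1 writes@8 / RAW R2: wait I3 write@10>
5) issue 18, read 19, done 24, write 25  <struct: M0 busy until I4 writes@17>
6) issue 19, read 20, done 22, write 23
7) issue 26, read 27, done 32, write 33  <struct: M0 busy until I5 writes@25>
8) issue 27, read 28, done 29, write 30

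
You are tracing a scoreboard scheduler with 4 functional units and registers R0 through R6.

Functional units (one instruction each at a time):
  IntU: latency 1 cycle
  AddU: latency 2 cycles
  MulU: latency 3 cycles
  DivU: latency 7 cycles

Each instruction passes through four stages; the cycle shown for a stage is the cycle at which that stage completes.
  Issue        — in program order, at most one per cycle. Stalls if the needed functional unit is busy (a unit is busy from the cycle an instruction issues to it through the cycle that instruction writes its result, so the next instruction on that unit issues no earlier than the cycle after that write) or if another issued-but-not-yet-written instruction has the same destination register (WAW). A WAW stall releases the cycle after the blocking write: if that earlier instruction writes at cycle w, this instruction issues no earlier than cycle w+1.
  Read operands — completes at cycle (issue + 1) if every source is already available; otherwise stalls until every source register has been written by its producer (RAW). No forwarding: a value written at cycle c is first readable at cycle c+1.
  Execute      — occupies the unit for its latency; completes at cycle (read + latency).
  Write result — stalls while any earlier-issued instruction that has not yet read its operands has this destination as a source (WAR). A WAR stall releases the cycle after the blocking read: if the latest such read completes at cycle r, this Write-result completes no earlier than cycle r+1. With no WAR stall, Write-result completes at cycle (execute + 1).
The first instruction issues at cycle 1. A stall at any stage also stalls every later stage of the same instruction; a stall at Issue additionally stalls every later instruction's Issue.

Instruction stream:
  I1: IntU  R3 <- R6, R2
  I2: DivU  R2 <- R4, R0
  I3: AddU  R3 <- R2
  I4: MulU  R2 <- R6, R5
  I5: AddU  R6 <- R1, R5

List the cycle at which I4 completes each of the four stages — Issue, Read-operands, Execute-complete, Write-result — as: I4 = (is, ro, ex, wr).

t=1  I1 issues→IntU
t=2  I1 reads; I2 issues→DivU
t=3  I1 exec-done; I2 reads
t=4  I1 writes R3
t=5  I3 issues→AddU
t=10  I2 exec-done
t=11  I2 writes R2
t=12  I3 reads; I4 issues→MulU
t=13  I4 reads
t=14  I3 exec-done
t=15  I3 writes R3
t=16  I4 exec-done; I5 issues→AddU
t=17  I4 writes R2; I5 reads
t=19  I5 exec-done
t=20  I5 writes R6

I4 = (12, 13, 16, 17)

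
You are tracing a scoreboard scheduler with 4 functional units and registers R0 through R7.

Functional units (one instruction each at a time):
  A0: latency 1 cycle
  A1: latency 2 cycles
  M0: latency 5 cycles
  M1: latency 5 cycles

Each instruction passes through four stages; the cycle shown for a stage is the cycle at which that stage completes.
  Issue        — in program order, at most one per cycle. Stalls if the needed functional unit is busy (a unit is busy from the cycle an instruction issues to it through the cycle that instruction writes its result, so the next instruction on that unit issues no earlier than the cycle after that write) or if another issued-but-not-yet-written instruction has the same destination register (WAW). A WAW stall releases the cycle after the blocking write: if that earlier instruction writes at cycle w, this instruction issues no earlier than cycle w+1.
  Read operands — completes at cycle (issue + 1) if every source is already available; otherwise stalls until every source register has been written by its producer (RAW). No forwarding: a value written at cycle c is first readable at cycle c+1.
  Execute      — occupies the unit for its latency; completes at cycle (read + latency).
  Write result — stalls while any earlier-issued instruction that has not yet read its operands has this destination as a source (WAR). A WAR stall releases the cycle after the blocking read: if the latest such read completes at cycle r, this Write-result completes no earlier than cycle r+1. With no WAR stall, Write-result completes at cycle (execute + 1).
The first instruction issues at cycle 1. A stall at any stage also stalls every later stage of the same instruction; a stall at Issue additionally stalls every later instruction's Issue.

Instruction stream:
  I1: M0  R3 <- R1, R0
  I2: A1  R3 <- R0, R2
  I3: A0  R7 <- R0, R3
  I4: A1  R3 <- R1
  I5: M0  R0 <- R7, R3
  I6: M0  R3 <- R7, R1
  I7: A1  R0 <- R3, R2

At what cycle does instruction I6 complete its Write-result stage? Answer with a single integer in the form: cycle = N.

cycle = 33

  I1 | 1 | 2 | 7 | 8
  I2 | 9 | 10 | 12 | 13   WAW R3: wait I1 write@8
  I3 | 10 | 14 | 15 | 16   RAW R3: wait I2 write@13
  I4 | 14 | 15 | 17 | 18   struct: A1 busy until I2 writes@13
  I5 | 15 | 19 | 24 | 25   RAW R3: wait I4 write@18
  I6 | 26 | 27 | 32 | 33   struct: M0 busy until I5 writes@25
  I7 | 27 | 34 | 36 | 37   RAW R3: wait I6 write@33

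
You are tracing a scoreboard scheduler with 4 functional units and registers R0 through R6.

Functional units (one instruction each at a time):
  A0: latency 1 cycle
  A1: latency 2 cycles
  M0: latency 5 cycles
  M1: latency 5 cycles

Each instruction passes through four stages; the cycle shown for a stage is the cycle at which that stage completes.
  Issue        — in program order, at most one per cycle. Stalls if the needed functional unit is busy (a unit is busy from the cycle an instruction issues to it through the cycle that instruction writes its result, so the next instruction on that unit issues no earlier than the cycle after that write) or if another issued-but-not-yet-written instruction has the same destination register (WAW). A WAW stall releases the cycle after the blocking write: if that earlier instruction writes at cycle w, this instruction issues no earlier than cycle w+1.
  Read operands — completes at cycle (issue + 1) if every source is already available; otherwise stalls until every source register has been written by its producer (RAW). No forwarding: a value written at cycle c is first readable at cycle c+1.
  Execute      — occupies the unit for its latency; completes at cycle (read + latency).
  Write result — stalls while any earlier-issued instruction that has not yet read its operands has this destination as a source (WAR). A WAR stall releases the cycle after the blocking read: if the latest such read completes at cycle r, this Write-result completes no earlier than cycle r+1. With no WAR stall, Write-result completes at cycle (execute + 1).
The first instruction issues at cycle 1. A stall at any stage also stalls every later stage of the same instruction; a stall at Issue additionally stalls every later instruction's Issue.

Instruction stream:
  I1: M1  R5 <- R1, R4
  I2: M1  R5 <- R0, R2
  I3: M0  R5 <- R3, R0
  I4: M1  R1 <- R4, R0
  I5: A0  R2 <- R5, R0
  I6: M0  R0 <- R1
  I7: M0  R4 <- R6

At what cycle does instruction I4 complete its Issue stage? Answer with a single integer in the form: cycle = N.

cycle = 18

[1] I1 dispatched to M1
[2] I1 operands ready
[7] I1 complete
[8] R5←I1
[9] I2 dispatched to M1
[10] I2 operands ready
[15] I2 complete
[16] R5←I2
[17] I3 dispatched to M0
[18] I3 operands ready | I4 dispatched to M1
[19] I4 operands ready | I5 dispatched to A0
[23] I3 complete
[24] R5←I3 | I4 complete
[25] R1←I4 | I5 operands ready | I6 dispatched to M0
[26] I5 complete | I6 operands ready
[27] R2←I5
[31] I6 complete
[32] R0←I6
[33] I7 dispatched to M0
[34] I7 operands ready
[39] I7 complete
[40] R4←I7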